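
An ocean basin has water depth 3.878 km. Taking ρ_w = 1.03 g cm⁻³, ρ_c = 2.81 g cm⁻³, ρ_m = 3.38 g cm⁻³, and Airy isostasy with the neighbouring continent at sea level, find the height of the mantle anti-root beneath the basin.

In Airy isostatic equilibrium: replacing crust with seawater at the top is compensated by replacing crust with mantle at the base: d (ρ_c − ρ_w) = a (ρ_m − ρ_c).
a = d (ρ_c − ρ_w)/(ρ_m − ρ_c) = 3.878 km × 1.78/0.57 = 12.1 km.

12.1 km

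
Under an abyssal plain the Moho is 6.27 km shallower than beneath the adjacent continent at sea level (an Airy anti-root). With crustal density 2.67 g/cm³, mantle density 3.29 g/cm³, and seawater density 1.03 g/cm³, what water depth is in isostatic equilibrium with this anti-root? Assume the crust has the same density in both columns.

Replacing a thickness d of crust by seawater at the top must be balanced by replacing crust with mantle at the base: d (ρ_c − ρ_w) = a (ρ_m − ρ_c).
d = a (ρ_m − ρ_c)/(ρ_c − ρ_w) = 6.27 km × 0.62/1.64 = 2.37 km.

2.37 km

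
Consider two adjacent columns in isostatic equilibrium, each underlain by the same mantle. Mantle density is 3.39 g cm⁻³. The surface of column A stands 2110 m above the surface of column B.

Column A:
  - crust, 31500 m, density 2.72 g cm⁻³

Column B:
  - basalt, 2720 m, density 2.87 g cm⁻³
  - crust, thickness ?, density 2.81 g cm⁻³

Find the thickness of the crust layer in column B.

21600 m

Take the compensation level at the base of the deeper column (depth z_c below the surface of column A) and equate Σ ρ_i t_i down to z_c; mantle fills any gap and the z_c terms cancel.
Column A: 31500×2.72 + (z_c − 31500)×3.39
Column B: 2110×0 + 2720×2.87 + x×2.81 + (z_c − 2110 − 2720 − x)×3.39
The z_c×3.39 term appears on both sides and cancels. Collect the known terms of each column as K = Σ(ρt)_known − 3.39 × (depth of known layers): K_A = 85680 − 3.39×31500 = −21105; K_B = 7806.4 − 3.39×(2110 + 2720) = −8567.3.
Balance: K_A = K_B − x×(3.39 − 2.81), so x = (K_B − K_A)/(3.39 − 2.81) = 12537.7/0.58 = 21600 m.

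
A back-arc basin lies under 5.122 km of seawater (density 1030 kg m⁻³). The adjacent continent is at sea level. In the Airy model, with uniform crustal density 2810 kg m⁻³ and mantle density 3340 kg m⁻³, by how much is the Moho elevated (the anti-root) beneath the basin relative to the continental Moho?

17.2 km

Balancing pressure at the compensation depth: replacing crust with seawater at the top is compensated by replacing crust with mantle at the base: d (ρ_c − ρ_w) = a (ρ_m − ρ_c).
a = d (ρ_c − ρ_w)/(ρ_m − ρ_c) = 5.122 km × 1780/530 = 17.2 km.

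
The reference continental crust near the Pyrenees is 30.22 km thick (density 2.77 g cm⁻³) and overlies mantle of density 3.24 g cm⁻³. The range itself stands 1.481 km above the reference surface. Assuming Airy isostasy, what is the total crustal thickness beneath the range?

Root depth r = h ρ_c / (ρ_m − ρ_c) = 1.481 km × 2.77 / 0.47 = 8.728 km.
Total thickness = T + h + r = 30.22 km + 1.481 km + 8.728 km = 40.4 km.

40.4 km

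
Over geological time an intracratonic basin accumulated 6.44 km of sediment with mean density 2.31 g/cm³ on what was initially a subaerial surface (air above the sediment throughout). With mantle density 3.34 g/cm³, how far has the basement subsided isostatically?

4.45 km

Subaerial load: s = t ρ_sed / ρ_m = 6.44 km × 2.31/3.34 = 4.45 km.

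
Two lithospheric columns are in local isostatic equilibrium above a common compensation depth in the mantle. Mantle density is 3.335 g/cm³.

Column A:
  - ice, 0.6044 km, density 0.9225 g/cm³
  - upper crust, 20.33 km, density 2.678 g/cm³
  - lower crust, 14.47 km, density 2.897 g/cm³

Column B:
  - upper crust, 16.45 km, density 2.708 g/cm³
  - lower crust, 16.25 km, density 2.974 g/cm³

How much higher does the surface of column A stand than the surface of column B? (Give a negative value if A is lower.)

1.49 km

For any compensation level in the mantle, the mantle terms cancel and isostasy reduces to e = (Σt_A − Σt_B) − (Σ(ρt)_A − Σ(ρt)_B) / ρ_m.
Σt_A = 35.4044 km; Σt_B = 32.7 km; Σ(ρt)_A = 96.920889; Σ(ρt)_B = 92.8741 (in km·g/cm³).
e = (35.4044 − 32.7) − (96.920889 − 92.8741) / 3.335 = 1.49 km.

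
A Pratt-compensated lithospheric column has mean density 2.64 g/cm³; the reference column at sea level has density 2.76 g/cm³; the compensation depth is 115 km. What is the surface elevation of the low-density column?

ρ_ref D = ρ (D + h) → h = D (ρ_ref − ρ)/ρ.
h = 115 km × (2.76 − 2.64)/2.64 = 5.23 km.

5.23 km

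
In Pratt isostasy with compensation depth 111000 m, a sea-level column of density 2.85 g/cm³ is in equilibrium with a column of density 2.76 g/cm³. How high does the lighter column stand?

ρ_ref D = ρ (D + h) → h = D (ρ_ref − ρ)/ρ.
h = 111000 m × (2.85 − 2.76)/2.76 = 3620 m.

3620 m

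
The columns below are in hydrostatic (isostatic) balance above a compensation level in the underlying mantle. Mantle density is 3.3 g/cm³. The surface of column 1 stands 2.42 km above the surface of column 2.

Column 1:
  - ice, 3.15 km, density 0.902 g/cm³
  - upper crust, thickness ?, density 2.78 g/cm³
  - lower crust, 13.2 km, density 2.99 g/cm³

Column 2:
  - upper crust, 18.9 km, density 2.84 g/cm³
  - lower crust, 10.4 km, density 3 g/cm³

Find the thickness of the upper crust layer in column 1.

15.7 km

Take the compensation level at the base of the deeper column (depth z_c below the surface of column 1) and equate Σ ρ_i t_i down to z_c; mantle fills any gap and the z_c terms cancel.
Column 1: 3.15×0.902 + x×2.78 + 13.2×2.99 + (z_c − 16.35 − x)×3.3
Column 2: 2.42×0 + 18.9×2.84 + 10.4×3 + (z_c − 2.42 − 29.3)×3.3
The z_c×3.3 term appears on both sides and cancels. Collect the known terms of each column as K = Σ(ρt)_known − 3.3 × (depth of known layers): K_1 = 42.3093 − 3.3×16.35 = −11.6457; K_2 = 84.876 − 3.3×(2.42 + 29.3) = −19.8.
Balance: K_1 − x×(3.3 − 2.78) = K_2, so x = (K_1 − K_2)/(3.3 − 2.78) = 8.1543/0.52 = 15.7 km.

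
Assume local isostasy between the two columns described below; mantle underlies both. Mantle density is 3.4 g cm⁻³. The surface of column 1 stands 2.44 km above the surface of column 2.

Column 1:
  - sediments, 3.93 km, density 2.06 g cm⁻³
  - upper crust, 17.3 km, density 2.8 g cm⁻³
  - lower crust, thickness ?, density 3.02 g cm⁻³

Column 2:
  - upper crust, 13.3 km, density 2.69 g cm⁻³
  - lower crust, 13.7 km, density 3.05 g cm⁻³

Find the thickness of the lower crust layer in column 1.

Take the compensation level at the base of the deeper column (depth z_c below the surface of column 1) and equate Σ ρ_i t_i down to z_c; mantle fills any gap and the z_c terms cancel.
Column 1: 3.93×2.06 + 17.3×2.8 + x×3.02 + (z_c − 21.23 − x)×3.4
Column 2: 2.44×0 + 13.3×2.69 + 13.7×3.05 + (z_c − 2.44 − 27)×3.4
The z_c×3.4 term appears on both sides and cancels. Collect the known terms of each column as K = Σ(ρt)_known − 3.4 × (depth of known layers): K_1 = 56.5358 − 3.4×21.23 = −15.6462; K_2 = 77.562 − 3.4×(2.44 + 27) = −22.534.
Balance: K_1 − x×(3.4 − 3.02) = K_2, so x = (K_1 − K_2)/(3.4 − 3.02) = 6.8878/0.38 = 18.1 km.

18.1 km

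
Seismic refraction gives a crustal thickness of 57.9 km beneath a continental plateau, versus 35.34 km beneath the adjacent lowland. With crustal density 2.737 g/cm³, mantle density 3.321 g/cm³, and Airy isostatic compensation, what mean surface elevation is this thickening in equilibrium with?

Excess crust Δ = 57.9 km − 35.34 km = 22.56 km, split between elevation h and root r with h + r = Δ.
Airy balance ρ_c h = (ρ_m − ρ_c) r gives r = h ρ_c/(ρ_m − ρ_c), so h (1 + ρ_c/(ρ_m − ρ_c)) = Δ, i.e. h = Δ (ρ_m − ρ_c)/ρ_m.
h = 22.56 km × 0.584/3.321 = 3.97 km.

3.97 km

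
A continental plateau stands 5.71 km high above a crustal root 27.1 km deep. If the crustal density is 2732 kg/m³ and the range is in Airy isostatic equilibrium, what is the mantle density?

3310 kg/m³

Airy balance: ρ_c h = (ρ_m − ρ_c) r → ρ_m = ρ_c (1 + h/r).
ρ_m = 2732 × (1 + 5.71 km/27.1 km) = 3310 kg/m³.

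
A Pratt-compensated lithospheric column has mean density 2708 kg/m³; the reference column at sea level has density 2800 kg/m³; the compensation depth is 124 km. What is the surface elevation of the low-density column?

4.21 km

ρ_ref D = ρ (D + h) → h = D (ρ_ref − ρ)/ρ.
h = 124 km × (2800 − 2708)/2708 = 4.21 km.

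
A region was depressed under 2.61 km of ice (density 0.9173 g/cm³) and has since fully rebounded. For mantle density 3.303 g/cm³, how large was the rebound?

Removing the load lets mantle flow back in; uplift u satisfies ρ_ice t = ρ_m u.
u = t ρ_ice/ρ_m = 2.61 km × 0.9173/3.303 = 0.725 km.

0.725 km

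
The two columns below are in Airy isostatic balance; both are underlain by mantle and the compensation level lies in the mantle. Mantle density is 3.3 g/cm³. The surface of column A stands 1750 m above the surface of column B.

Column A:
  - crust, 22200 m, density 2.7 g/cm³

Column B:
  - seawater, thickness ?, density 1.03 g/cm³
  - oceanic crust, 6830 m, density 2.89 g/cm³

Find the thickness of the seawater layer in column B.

2090 m

Take the compensation level at the base of the deeper column (depth z_c below the surface of column A) and equate Σ ρ_i t_i down to z_c; mantle fills any gap and the z_c terms cancel.
Column A: 22200×2.7 + (z_c − 22200)×3.3
Column B: 1750×0 + x×1.03 + 6830×2.89 + (z_c − 1750 − 6830 − x)×3.3
The z_c×3.3 term appears on both sides and cancels. Collect the known terms of each column as K = Σ(ρt)_known − 3.3 × (depth of known layers): K_A = 59940 − 3.3×22200 = −13320; K_B = 19738.7 − 3.3×(1750 + 6830) = −8575.3.
Balance: K_A = K_B − x×(3.3 − 1.03), so x = (K_B − K_A)/(3.3 − 1.03) = 4744.7/2.27 = 2090 m.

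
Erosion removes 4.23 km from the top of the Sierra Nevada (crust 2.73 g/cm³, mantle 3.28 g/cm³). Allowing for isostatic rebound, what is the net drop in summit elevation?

Rebound u = e ρ_c/ρ_m = 4.23 km × 2.73/3.28 = 3.521 km.
Net surface drop = e − u = 4.23 km − 3.521 km = e (ρ_m − ρ_c)/ρ_m = 0.709 km.

0.709 km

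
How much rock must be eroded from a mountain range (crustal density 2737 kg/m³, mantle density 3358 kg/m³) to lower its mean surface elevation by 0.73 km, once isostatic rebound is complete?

3.95 km

Net drop Δ = e − u = e − e ρ_c/ρ_m = e (ρ_m − ρ_c)/ρ_m.
e = Δ ρ_m/(ρ_m − ρ_c) = 0.73 km × 3358/621 = 3.95 km.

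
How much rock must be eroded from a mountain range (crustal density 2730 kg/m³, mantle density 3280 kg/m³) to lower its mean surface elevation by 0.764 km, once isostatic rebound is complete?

4.56 km

Net drop Δ = e − u = e − e ρ_c/ρ_m = e (ρ_m − ρ_c)/ρ_m.
e = Δ ρ_m/(ρ_m − ρ_c) = 0.764 km × 3280/550 = 4.56 km.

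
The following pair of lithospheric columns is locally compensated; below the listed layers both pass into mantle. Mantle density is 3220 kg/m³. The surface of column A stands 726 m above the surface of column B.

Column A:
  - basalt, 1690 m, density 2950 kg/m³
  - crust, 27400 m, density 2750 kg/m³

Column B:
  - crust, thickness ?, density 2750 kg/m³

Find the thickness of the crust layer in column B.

23400 m

Take the compensation level at the base of the deeper column (depth z_c below the surface of column A) and equate Σ ρ_i t_i down to z_c; mantle fills any gap and the z_c terms cancel.
Column A: 1690×2950 + 27400×2750 + (z_c − 29090)×3220
Column B: 726×0 + x×2750 + (z_c − 726 − 0 − x)×3220
The z_c×3220 term appears on both sides and cancels. Collect the known terms of each column as K = Σ(ρt)_known − 3220 × (depth of known layers): K_A = 80335500 − 3220×29090 = −13334300; K_B = 0 − 3220×(726 + 0) = −2337720.
Balance: K_A = K_B − x×(3220 − 2750), so x = (K_B − K_A)/(3220 − 2750) = 10996600/470 = 23400 m.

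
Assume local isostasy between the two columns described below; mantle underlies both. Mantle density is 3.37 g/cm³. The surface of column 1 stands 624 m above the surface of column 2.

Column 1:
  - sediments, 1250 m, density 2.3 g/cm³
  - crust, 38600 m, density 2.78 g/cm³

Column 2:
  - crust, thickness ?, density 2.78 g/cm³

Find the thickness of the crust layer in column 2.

37300 m

Take the compensation level at the base of the deeper column (depth z_c below the surface of column 1) and equate Σ ρ_i t_i down to z_c; mantle fills any gap and the z_c terms cancel.
Column 1: 1250×2.3 + 38600×2.78 + (z_c − 39850)×3.37
Column 2: 624×0 + x×2.78 + (z_c − 624 − 0 − x)×3.37
The z_c×3.37 term appears on both sides and cancels. Collect the known terms of each column as K = Σ(ρt)_known − 3.37 × (depth of known layers): K_1 = 110183 − 3.37×39850 = −24111.5; K_2 = 0 − 3.37×(624 + 0) = −2102.88.
Balance: K_1 = K_2 − x×(3.37 − 2.78), so x = (K_2 − K_1)/(3.37 − 2.78) = 22008.6/0.59 = 37300 m.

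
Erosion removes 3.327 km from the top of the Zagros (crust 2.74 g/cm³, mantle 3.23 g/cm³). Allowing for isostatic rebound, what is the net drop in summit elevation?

Rebound u = e ρ_c/ρ_m = 3.327 km × 2.74/3.23 = 2.822 km.
Net surface drop = e − u = 3.327 km − 2.822 km = e (ρ_m − ρ_c)/ρ_m = 0.505 km.

0.505 km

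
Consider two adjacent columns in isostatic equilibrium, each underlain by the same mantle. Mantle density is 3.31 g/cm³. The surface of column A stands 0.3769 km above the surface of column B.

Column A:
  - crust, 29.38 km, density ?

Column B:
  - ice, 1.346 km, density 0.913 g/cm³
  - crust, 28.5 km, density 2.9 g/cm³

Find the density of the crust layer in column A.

Take the compensation level at the base of the deeper column (depth z_c below the surface of column A) and equate Σ ρ_i t_i down to z_c; mantle fills any gap and the z_c terms cancel.
Column A: 29.38×ρ + (z_c − 29.38)×3.31
Column B: 0.3769×0 + 1.346×0.913 + 28.5×2.9 + (z_c − 0.3769 − 29.846)×3.31
The z_c×3.31 term appears on both sides and cancels. Collect the known terms of each column as K = Σ(ρt)_known − 3.31 × (depth of known layers): K_A = 0 − 3.31×29.38 = −97.2478; K_B = 83.878898 − 3.31×(0.3769 + 29.846) = −16.158901.
Balance: K_A + 29.38×ρ = K_B, so ρ = (K_B − K_A)/29.38 = 81.0889/29.38 = 2.76 g/cm³.

2.76 g/cm³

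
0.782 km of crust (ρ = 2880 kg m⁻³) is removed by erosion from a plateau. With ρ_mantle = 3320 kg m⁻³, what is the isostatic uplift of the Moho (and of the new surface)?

Unloading: uplift u = e ρ_c/ρ_m = 0.782 km × 2880/3320 = 0.678 km.

0.678 km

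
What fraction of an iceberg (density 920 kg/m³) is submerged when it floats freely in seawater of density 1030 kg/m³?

0.893

Submerged fraction = ρ_obj/ρ_fluid = 920/1030 = 0.893.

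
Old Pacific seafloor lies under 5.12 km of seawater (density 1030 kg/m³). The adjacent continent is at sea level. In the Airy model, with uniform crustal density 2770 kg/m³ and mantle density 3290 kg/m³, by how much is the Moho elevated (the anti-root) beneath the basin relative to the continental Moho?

17.1 km

By Archimedes' principle applied to the lithosphere: replacing crust with seawater at the top is compensated by replacing crust with mantle at the base: d (ρ_c − ρ_w) = a (ρ_m − ρ_c).
a = d (ρ_c − ρ_w)/(ρ_m − ρ_c) = 5.12 km × 1740/520 = 17.1 km.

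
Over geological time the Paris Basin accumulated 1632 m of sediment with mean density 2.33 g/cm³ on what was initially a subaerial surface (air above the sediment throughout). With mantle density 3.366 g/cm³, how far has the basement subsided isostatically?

Subaerial load: s = t ρ_sed / ρ_m = 1632 m × 2.33/3.366 = 1130 m.

1130 m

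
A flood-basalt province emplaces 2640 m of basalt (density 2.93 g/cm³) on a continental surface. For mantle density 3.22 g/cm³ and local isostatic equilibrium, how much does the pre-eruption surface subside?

Subaerial loading: s = t ρ_load / ρ_m.
s = 2640 m × 2.93/3.22 = 2400 m.

2400 m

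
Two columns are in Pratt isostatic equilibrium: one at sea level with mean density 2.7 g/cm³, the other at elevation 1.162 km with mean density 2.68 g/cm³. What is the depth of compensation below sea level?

ρ_ref D = ρ (D + h) → D (ρ_ref − ρ) = ρ h.
D = ρ h/(ρ_ref − ρ) = 2.68 × 1.162 km/(2.7 − 2.68) = 156 km.

156 km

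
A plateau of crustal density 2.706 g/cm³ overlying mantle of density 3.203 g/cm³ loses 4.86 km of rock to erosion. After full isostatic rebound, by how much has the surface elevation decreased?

0.754 km

Rebound u = e ρ_c/ρ_m = 4.86 km × 2.706/3.203 = 4.106 km.
Net surface drop = e − u = 4.86 km − 4.106 km = e (ρ_m − ρ_c)/ρ_m = 0.754 km.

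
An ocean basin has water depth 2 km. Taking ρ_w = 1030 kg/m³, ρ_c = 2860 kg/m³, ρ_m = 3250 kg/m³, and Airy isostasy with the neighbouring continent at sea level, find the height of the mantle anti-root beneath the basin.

9.38 km

Isostatic balance requires: replacing crust with seawater at the top is compensated by replacing crust with mantle at the base: d (ρ_c − ρ_w) = a (ρ_m − ρ_c).
a = d (ρ_c − ρ_w)/(ρ_m − ρ_c) = 2 km × 1830/390 = 9.38 km.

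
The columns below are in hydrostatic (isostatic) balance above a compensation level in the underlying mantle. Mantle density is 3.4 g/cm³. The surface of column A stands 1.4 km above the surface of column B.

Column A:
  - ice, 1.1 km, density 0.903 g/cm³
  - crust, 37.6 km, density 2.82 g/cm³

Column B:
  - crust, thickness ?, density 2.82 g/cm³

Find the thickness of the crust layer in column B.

34.1 km

Take the compensation level at the base of the deeper column (depth z_c below the surface of column A) and equate Σ ρ_i t_i down to z_c; mantle fills any gap and the z_c terms cancel.
Column A: 1.1×0.903 + 37.6×2.82 + (z_c − 38.7)×3.4
Column B: 1.4×0 + x×2.82 + (z_c − 1.4 − 0 − x)×3.4
The z_c×3.4 term appears on both sides and cancels. Collect the known terms of each column as K = Σ(ρt)_known − 3.4 × (depth of known layers): K_A = 107.0253 − 3.4×38.7 = −24.5547; K_B = 0 − 3.4×(1.4 + 0) = −4.76.
Balance: K_A = K_B − x×(3.4 − 2.82), so x = (K_B − K_A)/(3.4 − 2.82) = 19.7947/0.58 = 34.1 km.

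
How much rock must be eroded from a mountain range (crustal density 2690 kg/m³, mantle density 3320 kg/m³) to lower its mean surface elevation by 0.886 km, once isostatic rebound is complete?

Net drop Δ = e − u = e − e ρ_c/ρ_m = e (ρ_m − ρ_c)/ρ_m.
e = Δ ρ_m/(ρ_m − ρ_c) = 0.886 km × 3320/630 = 4.67 km.

4.67 km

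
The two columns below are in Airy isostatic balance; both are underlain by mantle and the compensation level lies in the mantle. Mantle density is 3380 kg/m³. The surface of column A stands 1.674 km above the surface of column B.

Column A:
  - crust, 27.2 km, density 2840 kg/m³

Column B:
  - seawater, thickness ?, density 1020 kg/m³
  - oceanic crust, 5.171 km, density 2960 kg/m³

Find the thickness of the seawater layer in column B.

Take the compensation level at the base of the deeper column (depth z_c below the surface of column A) and equate Σ ρ_i t_i down to z_c; mantle fills any gap and the z_c terms cancel.
Column A: 27.2×2840 + (z_c − 27.2)×3380
Column B: 1.674×0 + x×1020 + 5.171×2960 + (z_c − 1.674 − 5.171 − x)×3380
The z_c×3380 term appears on both sides and cancels. Collect the known terms of each column as K = Σ(ρt)_known − 3380 × (depth of known layers): K_A = 77248 − 3380×27.2 = −14688; K_B = 15306.16 − 3380×(1.674 + 5.171) = −7829.94.
Balance: K_A = K_B − x×(3380 − 1020), so x = (K_B − K_A)/(3380 − 1020) = 6858.06/2360 = 2.91 km.

2.91 km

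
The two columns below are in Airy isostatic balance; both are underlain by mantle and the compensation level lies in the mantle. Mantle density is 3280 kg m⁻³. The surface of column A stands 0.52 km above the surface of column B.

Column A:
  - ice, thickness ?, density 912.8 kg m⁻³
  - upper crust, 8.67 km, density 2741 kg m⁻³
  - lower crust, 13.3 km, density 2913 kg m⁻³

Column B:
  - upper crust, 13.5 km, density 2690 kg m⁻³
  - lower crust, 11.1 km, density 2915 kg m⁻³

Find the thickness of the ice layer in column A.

1.76 km

Take the compensation level at the base of the deeper column (depth z_c below the surface of column A) and equate Σ ρ_i t_i down to z_c; mantle fills any gap and the z_c terms cancel.
Column A: x×912.8 + 8.67×2741 + 13.3×2913 + (z_c − 21.97 − x)×3280
Column B: 0.52×0 + 13.5×2690 + 11.1×2915 + (z_c − 0.52 − 24.6)×3280
The z_c×3280 term appears on both sides and cancels. Collect the known terms of each column as K = Σ(ρt)_known − 3280 × (depth of known layers): K_A = 62507.37 − 3280×21.97 = −9554.23; K_B = 68671.5 − 3280×(0.52 + 24.6) = −13722.1.
Balance: K_A − x×(3280 − 912.8) = K_B, so x = (K_A − K_B)/(3280 − 912.8) = 4167.87/2367.2 = 1.76 km.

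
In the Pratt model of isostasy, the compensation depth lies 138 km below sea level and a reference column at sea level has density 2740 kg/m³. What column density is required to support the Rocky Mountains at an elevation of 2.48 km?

Pratt balance: ρ_ref D = ρ (D + h).
ρ = ρ_ref D/(D + h) = 2740 × 138 km/(138 km + 2.48 km) = 2690 kg/m³.

2690 kg/m³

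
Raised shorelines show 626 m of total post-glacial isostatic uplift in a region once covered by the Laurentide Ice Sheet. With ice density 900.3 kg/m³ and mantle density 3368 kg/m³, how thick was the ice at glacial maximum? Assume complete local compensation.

2340 m

u = t ρ_ice/ρ_m → t = u ρ_m/ρ_ice = 626 m × 3368/900.3 = 2340 m.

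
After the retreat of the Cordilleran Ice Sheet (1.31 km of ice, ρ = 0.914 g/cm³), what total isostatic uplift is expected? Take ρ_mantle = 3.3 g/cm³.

Removing the load lets mantle flow back in; uplift u satisfies ρ_ice t = ρ_m u.
u = t ρ_ice/ρ_m = 1.31 km × 0.914/3.3 = 0.363 km.

0.363 km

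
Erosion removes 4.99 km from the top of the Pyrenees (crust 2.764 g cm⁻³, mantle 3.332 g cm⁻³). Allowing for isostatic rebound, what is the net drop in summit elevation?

Rebound u = e ρ_c/ρ_m = 4.99 km × 2.764/3.332 = 4.139 km.
Net surface drop = e − u = 4.99 km − 4.139 km = e (ρ_m − ρ_c)/ρ_m = 0.851 km.

0.851 km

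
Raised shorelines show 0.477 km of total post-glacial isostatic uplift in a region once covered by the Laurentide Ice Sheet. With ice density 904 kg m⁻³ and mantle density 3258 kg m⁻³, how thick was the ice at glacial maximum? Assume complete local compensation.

u = t ρ_ice/ρ_m → t = u ρ_m/ρ_ice = 0.477 km × 3258/904 = 1.72 km.

1.72 km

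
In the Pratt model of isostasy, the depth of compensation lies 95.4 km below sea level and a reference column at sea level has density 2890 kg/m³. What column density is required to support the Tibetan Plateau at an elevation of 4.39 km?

2760 kg/m³

Pratt balance: ρ_ref D = ρ (D + h).
ρ = ρ_ref D/(D + h) = 2890 × 95.4 km/(95.4 km + 4.39 km) = 2760 kg/m³.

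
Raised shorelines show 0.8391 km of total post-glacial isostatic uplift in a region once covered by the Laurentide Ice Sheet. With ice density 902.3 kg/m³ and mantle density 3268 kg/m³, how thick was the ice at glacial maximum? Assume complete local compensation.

u = t ρ_ice/ρ_m → t = u ρ_m/ρ_ice = 0.8391 km × 3268/902.3 = 3.04 km.

3.04 km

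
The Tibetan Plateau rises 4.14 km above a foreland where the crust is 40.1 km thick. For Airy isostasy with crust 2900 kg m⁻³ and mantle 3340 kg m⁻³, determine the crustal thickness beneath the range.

Root depth r = h ρ_c / (ρ_m − ρ_c) = 4.14 km × 2900 / 440 = 27.29 km.
Total thickness = T + h + r = 40.1 km + 4.14 km + 27.29 km = 71.5 km.

71.5 km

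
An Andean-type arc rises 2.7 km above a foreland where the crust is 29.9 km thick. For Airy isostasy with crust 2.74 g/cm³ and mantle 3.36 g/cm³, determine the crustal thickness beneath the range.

44.5 km

Root depth r = h ρ_c / (ρ_m − ρ_c) = 2.7 km × 2.74 / 0.62 = 11.93 km.
Total thickness = T + h + r = 29.9 km + 2.7 km + 11.93 km = 44.5 km.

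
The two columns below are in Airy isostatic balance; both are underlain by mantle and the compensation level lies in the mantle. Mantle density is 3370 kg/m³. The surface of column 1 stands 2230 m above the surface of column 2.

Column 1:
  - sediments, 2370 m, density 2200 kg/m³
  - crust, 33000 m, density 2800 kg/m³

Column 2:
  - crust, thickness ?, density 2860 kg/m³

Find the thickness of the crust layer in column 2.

Take the compensation level at the base of the deeper column (depth z_c below the surface of column 1) and equate Σ ρ_i t_i down to z_c; mantle fills any gap and the z_c terms cancel.
Column 1: 2370×2200 + 33000×2800 + (z_c − 35370)×3370
Column 2: 2230×0 + x×2860 + (z_c − 2230 − 0 − x)×3370
The z_c×3370 term appears on both sides and cancels. Collect the known terms of each column as K = Σ(ρt)_known − 3370 × (depth of known layers): K_1 = 97614000 − 3370×35370 = −21582900; K_2 = 0 − 3370×(2230 + 0) = −7515100.
Balance: K_1 = K_2 − x×(3370 − 2860), so x = (K_2 − K_1)/(3370 − 2860) = 14067800/510 = 27600 m.

27600 m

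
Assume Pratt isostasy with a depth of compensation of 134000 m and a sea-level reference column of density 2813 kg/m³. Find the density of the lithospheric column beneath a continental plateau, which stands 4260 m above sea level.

Pratt balance: ρ_ref D = ρ (D + h).
ρ = ρ_ref D/(D + h) = 2813 × 134000 m/(134000 m + 4260 m) = 2730 kg/m³.

2730 kg/m³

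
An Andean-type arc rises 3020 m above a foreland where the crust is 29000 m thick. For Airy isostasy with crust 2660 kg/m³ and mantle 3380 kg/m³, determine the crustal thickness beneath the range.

Root depth r = h ρ_c / (ρ_m − ρ_c) = 3020 m × 2660 / 720 = 11160 m.
Total thickness = T + h + r = 29000 m + 3020 m + 11160 m = 43200 m.

43200 m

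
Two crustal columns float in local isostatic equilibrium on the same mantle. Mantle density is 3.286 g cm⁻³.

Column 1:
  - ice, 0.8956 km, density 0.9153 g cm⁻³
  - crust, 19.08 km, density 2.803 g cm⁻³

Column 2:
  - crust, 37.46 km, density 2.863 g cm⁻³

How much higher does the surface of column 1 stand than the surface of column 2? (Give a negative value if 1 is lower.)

−1.37 km

For any compensation level in the mantle, the mantle terms cancel and isostasy reduces to e = (Σt_1 − Σt_2) − (Σ(ρt)_1 − Σ(ρt)_2) / ρ_m.
Σt_1 = 19.9756 km; Σt_2 = 37.46 km; Σ(ρt)_1 = 54.3009827; Σ(ρt)_2 = 107.24798 (in km·g cm⁻³).
e = (19.9756 − 37.46) − (54.3009827 − 107.24798) / 3.286 = −1.37 km.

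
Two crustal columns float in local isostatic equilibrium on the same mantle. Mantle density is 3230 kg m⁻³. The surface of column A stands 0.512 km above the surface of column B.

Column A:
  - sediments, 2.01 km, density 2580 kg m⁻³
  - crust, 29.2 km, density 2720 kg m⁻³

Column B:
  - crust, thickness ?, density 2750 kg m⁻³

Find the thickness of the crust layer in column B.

Take the compensation level at the base of the deeper column (depth z_c below the surface of column A) and equate Σ ρ_i t_i down to z_c; mantle fills any gap and the z_c terms cancel.
Column A: 2.01×2580 + 29.2×2720 + (z_c − 31.21)×3230
Column B: 0.512×0 + x×2750 + (z_c − 0.512 − 0 − x)×3230
The z_c×3230 term appears on both sides and cancels. Collect the known terms of each column as K = Σ(ρt)_known − 3230 × (depth of known layers): K_A = 84609.8 − 3230×31.21 = −16198.5; K_B = 0 − 3230×(0.512 + 0) = −1653.76.
Balance: K_A = K_B − x×(3230 − 2750), so x = (K_B − K_A)/(3230 − 2750) = 14544.7/480 = 30.3 km.

30.3 km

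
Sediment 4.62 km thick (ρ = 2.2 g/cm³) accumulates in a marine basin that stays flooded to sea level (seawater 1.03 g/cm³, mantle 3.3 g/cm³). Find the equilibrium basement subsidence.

2.38 km

Submarine loading: the sediment displaces seawater, and the subsidence is in turn flooded, so s (ρ_m − ρ_w) = t (ρ_sed − ρ_w).
s = 4.62 km × (2.2 − 1.03) / (3.3 − 1.03) = 2.38 km.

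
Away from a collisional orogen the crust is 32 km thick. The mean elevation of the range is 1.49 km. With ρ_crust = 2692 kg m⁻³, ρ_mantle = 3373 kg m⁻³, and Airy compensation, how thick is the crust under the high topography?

39.4 km

Root depth r = h ρ_c / (ρ_m − ρ_c) = 1.49 km × 2692 / 681 = 5.89 km.
Total thickness = T + h + r = 32 km + 1.49 km + 5.89 km = 39.4 km.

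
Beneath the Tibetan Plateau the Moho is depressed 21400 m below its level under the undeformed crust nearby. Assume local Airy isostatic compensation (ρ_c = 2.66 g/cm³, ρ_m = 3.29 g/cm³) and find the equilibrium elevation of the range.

5070 m

Isostatic balance requires: ρ_c h = (ρ_m − ρ_c) r.
h = r (ρ_m − ρ_c) / ρ_c = 21400 m × (3.29 − 2.66) / 2.66 = 5070 m.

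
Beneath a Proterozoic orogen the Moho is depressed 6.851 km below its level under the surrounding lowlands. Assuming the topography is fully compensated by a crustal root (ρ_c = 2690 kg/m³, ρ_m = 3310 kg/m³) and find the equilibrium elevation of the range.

Isostatic balance requires: ρ_c h = (ρ_m − ρ_c) r.
h = r (ρ_m − ρ_c) / ρ_c = 6.851 km × (3310 − 2690) / 2690 = 1.58 km.

1.58 km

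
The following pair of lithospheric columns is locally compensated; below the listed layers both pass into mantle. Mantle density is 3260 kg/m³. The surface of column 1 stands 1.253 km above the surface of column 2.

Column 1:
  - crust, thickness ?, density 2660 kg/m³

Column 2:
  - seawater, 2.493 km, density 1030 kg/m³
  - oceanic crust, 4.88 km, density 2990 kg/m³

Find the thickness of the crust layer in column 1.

Take the compensation level at the base of the deeper column (depth z_c below the surface of column 1) and equate Σ ρ_i t_i down to z_c; mantle fills any gap and the z_c terms cancel.
Column 1: x×2660 + (z_c − 0 − x)×3260
Column 2: 1.253×0 + 2.493×1030 + 4.88×2990 + (z_c − 1.253 − 7.373)×3260
The z_c×3260 term appears on both sides and cancels. Collect the known terms of each column as K = Σ(ρt)_known − 3260 × (depth of known layers): K_1 = 0 − 3260×0 = 0; K_2 = 17158.99 − 3260×(1.253 + 7.373) = −10961.77.
Balance: K_1 − x×(3260 − 2660) = K_2, so x = (K_1 − K_2)/(3260 − 2660) = 10961.8/600 = 18.3 km.

18.3 km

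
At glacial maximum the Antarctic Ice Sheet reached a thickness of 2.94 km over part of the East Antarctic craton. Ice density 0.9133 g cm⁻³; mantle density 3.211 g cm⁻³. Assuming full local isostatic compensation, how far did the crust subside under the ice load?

Equating mass per unit area of the two columns: the ice load ρ_ice t is balanced by mantle displaced below, ρ_m s.
s = t ρ_ice / ρ_m = 2.94 km × 0.9133/3.211 = 0.836 km.

0.836 km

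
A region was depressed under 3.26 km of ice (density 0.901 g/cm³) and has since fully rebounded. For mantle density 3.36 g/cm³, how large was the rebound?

0.874 km

Removing the load lets mantle flow back in; uplift u satisfies ρ_ice t = ρ_m u.
u = t ρ_ice/ρ_m = 3.26 km × 0.901/3.36 = 0.874 km.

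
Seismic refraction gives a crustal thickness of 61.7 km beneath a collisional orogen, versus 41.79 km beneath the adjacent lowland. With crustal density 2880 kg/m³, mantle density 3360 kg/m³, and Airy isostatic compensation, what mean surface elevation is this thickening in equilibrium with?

2.84 km

Excess crust Δ = 61.7 km − 41.79 km = 19.91 km, split between elevation h and root r with h + r = Δ.
Airy balance ρ_c h = (ρ_m − ρ_c) r gives r = h ρ_c/(ρ_m − ρ_c), so h (1 + ρ_c/(ρ_m − ρ_c)) = Δ, i.e. h = Δ (ρ_m − ρ_c)/ρ_m.
h = 19.91 km × 480/3360 = 2.84 km.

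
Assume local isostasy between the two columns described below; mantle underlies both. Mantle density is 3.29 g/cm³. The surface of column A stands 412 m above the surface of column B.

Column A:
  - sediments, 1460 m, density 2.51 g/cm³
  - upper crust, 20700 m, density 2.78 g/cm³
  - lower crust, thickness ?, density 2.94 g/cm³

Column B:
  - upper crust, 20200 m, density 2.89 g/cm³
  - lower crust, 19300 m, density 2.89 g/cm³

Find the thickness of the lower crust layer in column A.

15600 m

Take the compensation level at the base of the deeper column (depth z_c below the surface of column A) and equate Σ ρ_i t_i down to z_c; mantle fills any gap and the z_c terms cancel.
Column A: 1460×2.51 + 20700×2.78 + x×2.94 + (z_c − 22160 − x)×3.29
Column B: 412×0 + 20200×2.89 + 19300×2.89 + (z_c − 412 − 39500)×3.29
The z_c×3.29 term appears on both sides and cancels. Collect the known terms of each column as K = Σ(ρt)_known − 3.29 × (depth of known layers): K_A = 61210.6 − 3.29×22160 = −11695.8; K_B = 114155 − 3.29×(412 + 39500) = −17155.48.
Balance: K_A − x×(3.29 − 2.94) = K_B, so x = (K_A − K_B)/(3.29 − 2.94) = 5459.68/0.35 = 15600 m.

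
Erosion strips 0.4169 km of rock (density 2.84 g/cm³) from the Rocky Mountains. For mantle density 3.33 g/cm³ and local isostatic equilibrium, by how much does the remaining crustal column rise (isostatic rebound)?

Unloading: uplift u = e ρ_c/ρ_m = 0.4169 km × 2.84/3.33 = 0.356 km.

0.356 km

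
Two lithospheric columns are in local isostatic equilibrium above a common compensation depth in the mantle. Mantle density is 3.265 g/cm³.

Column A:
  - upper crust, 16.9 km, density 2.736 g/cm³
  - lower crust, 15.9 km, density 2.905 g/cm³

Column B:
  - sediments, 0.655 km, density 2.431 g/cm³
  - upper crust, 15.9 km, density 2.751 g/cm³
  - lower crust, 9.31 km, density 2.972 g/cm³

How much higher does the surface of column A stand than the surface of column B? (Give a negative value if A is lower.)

0.985 km

For any compensation level in the mantle, the mantle terms cancel and isostasy reduces to e = (Σt_A − Σt_B) − (Σ(ρt)_A − Σ(ρt)_B) / ρ_m.
Σt_A = 32.8 km; Σt_B = 25.865 km; Σ(ρt)_A = 92.4279; Σ(ρt)_B = 73.002525 (in km·g/cm³).
e = (32.8 − 25.865) − (92.4279 − 73.002525) / 3.265 = 0.985 km.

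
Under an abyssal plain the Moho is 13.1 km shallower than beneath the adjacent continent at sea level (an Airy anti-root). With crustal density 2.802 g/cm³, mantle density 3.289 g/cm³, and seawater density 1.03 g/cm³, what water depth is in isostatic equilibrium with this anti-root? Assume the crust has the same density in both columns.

Replacing a thickness d of crust by seawater at the top must be balanced by replacing crust with mantle at the base: d (ρ_c − ρ_w) = a (ρ_m − ρ_c).
d = a (ρ_m − ρ_c)/(ρ_c − ρ_w) = 13.1 km × 0.487/1.772 = 3.6 km.

3.6 km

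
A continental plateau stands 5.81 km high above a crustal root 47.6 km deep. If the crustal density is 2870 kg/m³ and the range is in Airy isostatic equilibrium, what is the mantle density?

3220 kg/m³

Airy balance: ρ_c h = (ρ_m − ρ_c) r → ρ_m = ρ_c (1 + h/r).
ρ_m = 2870 × (1 + 5.81 km/47.6 km) = 3220 kg/m³.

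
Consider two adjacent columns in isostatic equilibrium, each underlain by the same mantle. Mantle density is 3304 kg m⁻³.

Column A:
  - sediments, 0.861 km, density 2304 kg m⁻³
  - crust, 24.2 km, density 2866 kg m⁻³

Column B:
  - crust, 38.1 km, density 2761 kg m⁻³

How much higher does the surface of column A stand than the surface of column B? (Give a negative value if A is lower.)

For any compensation level in the mantle, the mantle terms cancel and isostasy reduces to e = (Σt_A − Σt_B) − (Σ(ρt)_A − Σ(ρt)_B) / ρ_m.
Σt_A = 25.061 km; Σt_B = 38.1 km; Σ(ρt)_A = 71340.944; Σ(ρt)_B = 105194.1 (in km·kg m⁻³).
e = (25.061 − 38.1) − (71340.944 − 105194.1) / 3304 = −2.79 km.

−2.79 km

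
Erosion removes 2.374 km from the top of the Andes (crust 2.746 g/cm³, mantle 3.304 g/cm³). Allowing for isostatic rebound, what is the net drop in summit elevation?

0.401 km

Rebound u = e ρ_c/ρ_m = 2.374 km × 2.746/3.304 = 1.973 km.
Net surface drop = e − u = 2.374 km − 1.973 km = e (ρ_m − ρ_c)/ρ_m = 0.401 km.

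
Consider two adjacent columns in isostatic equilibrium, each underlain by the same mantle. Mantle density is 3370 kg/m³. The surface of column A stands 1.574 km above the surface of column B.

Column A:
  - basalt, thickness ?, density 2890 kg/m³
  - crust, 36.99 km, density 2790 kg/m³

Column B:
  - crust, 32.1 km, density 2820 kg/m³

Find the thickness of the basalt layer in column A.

3.14 km

Take the compensation level at the base of the deeper column (depth z_c below the surface of column A) and equate Σ ρ_i t_i down to z_c; mantle fills any gap and the z_c terms cancel.
Column A: x×2890 + 36.99×2790 + (z_c − 36.99 − x)×3370
Column B: 1.574×0 + 32.1×2820 + (z_c − 1.574 − 32.1)×3370
The z_c×3370 term appears on both sides and cancels. Collect the known terms of each column as K = Σ(ρt)_known − 3370 × (depth of known layers): K_A = 103202.1 − 3370×36.99 = −21454.2; K_B = 90522 − 3370×(1.574 + 32.1) = −22959.38.
Balance: K_A − x×(3370 − 2890) = K_B, so x = (K_A − K_B)/(3370 − 2890) = 1505.18/480 = 3.14 km.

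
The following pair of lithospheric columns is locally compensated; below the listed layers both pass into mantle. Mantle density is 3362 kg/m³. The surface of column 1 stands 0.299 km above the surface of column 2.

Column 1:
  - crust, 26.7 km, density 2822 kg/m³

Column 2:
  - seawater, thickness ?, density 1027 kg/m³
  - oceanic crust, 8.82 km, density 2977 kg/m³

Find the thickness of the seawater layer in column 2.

4.29 km

Take the compensation level at the base of the deeper column (depth z_c below the surface of column 1) and equate Σ ρ_i t_i down to z_c; mantle fills any gap and the z_c terms cancel.
Column 1: 26.7×2822 + (z_c − 26.7)×3362
Column 2: 0.299×0 + x×1027 + 8.82×2977 + (z_c − 0.299 − 8.82 − x)×3362
The z_c×3362 term appears on both sides and cancels. Collect the known terms of each column as K = Σ(ρt)_known − 3362 × (depth of known layers): K_1 = 75347.4 − 3362×26.7 = −14418; K_2 = 26257.14 − 3362×(0.299 + 8.82) = −4400.938.
Balance: K_1 = K_2 − x×(3362 − 1027), so x = (K_2 − K_1)/(3362 − 1027) = 10017.1/2335 = 4.29 km.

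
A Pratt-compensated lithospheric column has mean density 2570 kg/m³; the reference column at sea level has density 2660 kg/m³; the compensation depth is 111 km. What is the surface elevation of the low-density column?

3.89 km

ρ_ref D = ρ (D + h) → h = D (ρ_ref − ρ)/ρ.
h = 111 km × (2660 − 2570)/2570 = 3.89 km.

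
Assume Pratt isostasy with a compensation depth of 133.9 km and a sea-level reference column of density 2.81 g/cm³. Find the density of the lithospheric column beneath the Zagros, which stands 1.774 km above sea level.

2.77 g/cm³

Pratt balance: ρ_ref D = ρ (D + h).
ρ = ρ_ref D/(D + h) = 2.81 × 133.9 km/(133.9 km + 1.774 km) = 2.77 g/cm³.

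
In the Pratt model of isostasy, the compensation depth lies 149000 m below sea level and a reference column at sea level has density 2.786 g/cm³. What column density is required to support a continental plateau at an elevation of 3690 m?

Pratt balance: ρ_ref D = ρ (D + h).
ρ = ρ_ref D/(D + h) = 2.786 × 149000 m/(149000 m + 3690 m) = 2.72 g/cm³.

2.72 g/cm³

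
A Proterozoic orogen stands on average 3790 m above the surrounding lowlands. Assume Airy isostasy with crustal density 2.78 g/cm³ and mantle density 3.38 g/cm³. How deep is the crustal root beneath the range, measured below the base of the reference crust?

17600 m

For local isostatic compensation: the weight of the topography is balanced by the buoyancy of the root, ρ_c h = (ρ_m − ρ_c) r.
r = h · ρ_c / (ρ_m − ρ_c) = 3790 m × 2.78 / (3.38 − 2.78) = 17600 m.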